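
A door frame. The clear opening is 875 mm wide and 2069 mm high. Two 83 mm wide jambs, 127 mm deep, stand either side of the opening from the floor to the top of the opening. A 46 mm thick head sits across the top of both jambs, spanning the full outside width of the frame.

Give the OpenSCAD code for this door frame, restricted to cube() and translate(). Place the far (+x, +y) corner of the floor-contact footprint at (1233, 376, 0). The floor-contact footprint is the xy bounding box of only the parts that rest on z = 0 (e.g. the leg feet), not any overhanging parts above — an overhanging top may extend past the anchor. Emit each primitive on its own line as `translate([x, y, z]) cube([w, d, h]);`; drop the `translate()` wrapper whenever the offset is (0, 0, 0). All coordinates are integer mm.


translate([192, 249, 0]) cube([83, 127, 2069]);
translate([1150, 249, 0]) cube([83, 127, 2069]);
translate([192, 249, 2069]) cube([1041, 127, 46]);


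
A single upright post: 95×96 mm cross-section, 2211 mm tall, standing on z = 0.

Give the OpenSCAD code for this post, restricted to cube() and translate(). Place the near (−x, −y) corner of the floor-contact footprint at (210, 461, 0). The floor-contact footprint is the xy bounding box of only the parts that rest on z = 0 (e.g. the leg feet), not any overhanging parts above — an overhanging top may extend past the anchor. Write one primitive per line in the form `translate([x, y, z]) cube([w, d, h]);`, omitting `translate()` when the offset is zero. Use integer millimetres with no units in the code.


translate([210, 461, 0]) cube([95, 96, 2211]);


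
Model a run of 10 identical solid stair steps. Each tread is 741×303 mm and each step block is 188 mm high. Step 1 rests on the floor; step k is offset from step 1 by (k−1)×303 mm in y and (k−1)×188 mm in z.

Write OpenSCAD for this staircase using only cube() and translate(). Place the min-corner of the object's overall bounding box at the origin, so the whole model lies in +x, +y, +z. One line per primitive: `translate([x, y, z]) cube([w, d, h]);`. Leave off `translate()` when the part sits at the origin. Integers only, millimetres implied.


cube([741, 303, 188]);
translate([0, 303, 188]) cube([741, 303, 188]);
translate([0, 606, 376]) cube([741, 303, 188]);
translate([0, 909, 564]) cube([741, 303, 188]);
translate([0, 1212, 752]) cube([741, 303, 188]);
translate([0, 1515, 940]) cube([741, 303, 188]);
translate([0, 1818, 1128]) cube([741, 303, 188]);
translate([0, 2121, 1316]) cube([741, 303, 188]);
translate([0, 2424, 1504]) cube([741, 303, 188]);
translate([0, 2727, 1692]) cube([741, 303, 188]);


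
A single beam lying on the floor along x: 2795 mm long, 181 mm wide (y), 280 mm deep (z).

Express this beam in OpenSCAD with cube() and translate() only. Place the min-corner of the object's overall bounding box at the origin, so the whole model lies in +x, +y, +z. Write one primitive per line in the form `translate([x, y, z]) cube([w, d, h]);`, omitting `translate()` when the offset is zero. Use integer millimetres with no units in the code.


cube([2795, 181, 280]);


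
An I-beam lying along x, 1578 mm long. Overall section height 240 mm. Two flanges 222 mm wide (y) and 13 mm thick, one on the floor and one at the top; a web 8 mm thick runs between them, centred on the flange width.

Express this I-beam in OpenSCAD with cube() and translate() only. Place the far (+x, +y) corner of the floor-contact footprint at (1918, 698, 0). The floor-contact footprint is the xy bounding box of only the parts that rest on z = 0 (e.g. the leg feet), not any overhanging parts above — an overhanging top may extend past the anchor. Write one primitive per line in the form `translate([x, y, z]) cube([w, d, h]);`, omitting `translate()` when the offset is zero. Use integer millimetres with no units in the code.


translate([340, 476, 0]) cube([1578, 222, 13]);
translate([340, 583, 13]) cube([1578, 8, 214]);
translate([340, 476, 227]) cube([1578, 222, 13]);


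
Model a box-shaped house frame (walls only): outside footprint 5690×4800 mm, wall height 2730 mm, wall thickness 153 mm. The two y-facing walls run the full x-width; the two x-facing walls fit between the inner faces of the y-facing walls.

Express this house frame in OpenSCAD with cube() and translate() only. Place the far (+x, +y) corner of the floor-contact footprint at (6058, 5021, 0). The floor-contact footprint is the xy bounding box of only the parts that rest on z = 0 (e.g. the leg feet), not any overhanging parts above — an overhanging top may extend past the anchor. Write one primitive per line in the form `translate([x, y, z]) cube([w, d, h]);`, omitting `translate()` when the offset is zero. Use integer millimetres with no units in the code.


translate([368, 221, 0]) cube([5690, 153, 2730]);
translate([368, 4868, 0]) cube([5690, 153, 2730]);
translate([368, 374, 0]) cube([153, 4494, 2730]);
translate([5905, 374, 0]) cube([153, 4494, 2730]);


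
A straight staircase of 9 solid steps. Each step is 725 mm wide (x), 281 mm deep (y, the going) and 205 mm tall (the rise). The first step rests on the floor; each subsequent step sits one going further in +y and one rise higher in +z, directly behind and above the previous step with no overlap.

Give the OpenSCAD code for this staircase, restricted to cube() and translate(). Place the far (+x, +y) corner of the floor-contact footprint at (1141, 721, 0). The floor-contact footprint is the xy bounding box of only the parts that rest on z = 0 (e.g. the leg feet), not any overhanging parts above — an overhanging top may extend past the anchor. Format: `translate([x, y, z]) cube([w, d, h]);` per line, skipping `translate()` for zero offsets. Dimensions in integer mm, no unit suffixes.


translate([416, 440, 0]) cube([725, 281, 205]);
translate([416, 721, 205]) cube([725, 281, 205]);
translate([416, 1002, 410]) cube([725, 281, 205]);
translate([416, 1283, 615]) cube([725, 281, 205]);
translate([416, 1564, 820]) cube([725, 281, 205]);
translate([416, 1845, 1025]) cube([725, 281, 205]);
translate([416, 2126, 1230]) cube([725, 281, 205]);
translate([416, 2407, 1435]) cube([725, 281, 205]);
translate([416, 2688, 1640]) cube([725, 281, 205]);


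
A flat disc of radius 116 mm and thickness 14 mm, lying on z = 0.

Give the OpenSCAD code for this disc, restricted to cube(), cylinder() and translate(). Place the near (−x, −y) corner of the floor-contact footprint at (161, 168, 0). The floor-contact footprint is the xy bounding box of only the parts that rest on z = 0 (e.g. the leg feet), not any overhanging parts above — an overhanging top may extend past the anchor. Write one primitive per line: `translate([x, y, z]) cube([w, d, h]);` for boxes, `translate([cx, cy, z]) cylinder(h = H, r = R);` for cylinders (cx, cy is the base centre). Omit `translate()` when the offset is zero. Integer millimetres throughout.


translate([277, 284, 0]) cylinder(h = 14, r = 116);


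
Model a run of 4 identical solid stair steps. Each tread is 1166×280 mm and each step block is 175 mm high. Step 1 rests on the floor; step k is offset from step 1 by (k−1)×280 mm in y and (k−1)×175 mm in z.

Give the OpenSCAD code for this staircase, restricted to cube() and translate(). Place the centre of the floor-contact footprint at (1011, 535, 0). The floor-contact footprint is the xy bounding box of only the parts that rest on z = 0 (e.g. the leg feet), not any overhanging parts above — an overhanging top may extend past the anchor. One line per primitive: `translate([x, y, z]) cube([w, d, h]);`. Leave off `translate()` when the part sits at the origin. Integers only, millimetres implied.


translate([428, 395, 0]) cube([1166, 280, 175]);
translate([428, 675, 175]) cube([1166, 280, 175]);
translate([428, 955, 350]) cube([1166, 280, 175]);
translate([428, 1235, 525]) cube([1166, 280, 175]);


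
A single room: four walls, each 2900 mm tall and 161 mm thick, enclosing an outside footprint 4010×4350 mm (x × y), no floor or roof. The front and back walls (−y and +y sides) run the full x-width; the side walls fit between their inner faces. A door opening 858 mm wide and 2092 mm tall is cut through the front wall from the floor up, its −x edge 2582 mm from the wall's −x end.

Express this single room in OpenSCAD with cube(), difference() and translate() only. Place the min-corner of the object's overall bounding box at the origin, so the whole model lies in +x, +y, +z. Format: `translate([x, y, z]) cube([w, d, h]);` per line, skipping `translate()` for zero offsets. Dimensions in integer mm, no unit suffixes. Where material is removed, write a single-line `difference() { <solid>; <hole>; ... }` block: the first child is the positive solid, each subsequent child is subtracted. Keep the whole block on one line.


difference() { cube([4010, 161, 2900]); translate([2582, 0, 0]) cube([858, 161, 2092]); }
translate([0, 4189, 0]) cube([4010, 161, 2900]);
translate([0, 161, 0]) cube([161, 4028, 2900]);
translate([3849, 161, 0]) cube([161, 4028, 2900]);


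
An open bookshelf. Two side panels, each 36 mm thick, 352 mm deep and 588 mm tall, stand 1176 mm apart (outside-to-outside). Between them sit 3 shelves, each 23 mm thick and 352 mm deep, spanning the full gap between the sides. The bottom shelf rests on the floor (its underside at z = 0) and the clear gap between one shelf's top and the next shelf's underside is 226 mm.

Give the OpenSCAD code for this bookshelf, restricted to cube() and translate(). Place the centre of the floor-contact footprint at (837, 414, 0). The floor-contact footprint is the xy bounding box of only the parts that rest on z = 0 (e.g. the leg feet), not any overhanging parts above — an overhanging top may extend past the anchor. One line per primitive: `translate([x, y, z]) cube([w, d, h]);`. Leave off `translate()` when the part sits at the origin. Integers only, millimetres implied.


translate([249, 238, 0]) cube([36, 352, 588]);
translate([1389, 238, 0]) cube([36, 352, 588]);
translate([285, 238, 0]) cube([1104, 352, 23]);
translate([285, 238, 249]) cube([1104, 352, 23]);
translate([285, 238, 498]) cube([1104, 352, 23]);


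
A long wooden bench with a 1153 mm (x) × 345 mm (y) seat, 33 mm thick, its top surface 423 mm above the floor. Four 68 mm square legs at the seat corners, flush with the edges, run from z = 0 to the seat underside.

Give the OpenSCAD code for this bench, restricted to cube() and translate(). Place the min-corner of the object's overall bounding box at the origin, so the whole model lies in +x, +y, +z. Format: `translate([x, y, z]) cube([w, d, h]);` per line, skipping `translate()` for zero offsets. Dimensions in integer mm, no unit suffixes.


translate([0, 0, 390]) cube([1153, 345, 33]);
cube([68, 68, 390]);
translate([0, 277, 0]) cube([68, 68, 390]);
translate([1085, 0, 0]) cube([68, 68, 390]);
translate([1085, 277, 0]) cube([68, 68, 390]);


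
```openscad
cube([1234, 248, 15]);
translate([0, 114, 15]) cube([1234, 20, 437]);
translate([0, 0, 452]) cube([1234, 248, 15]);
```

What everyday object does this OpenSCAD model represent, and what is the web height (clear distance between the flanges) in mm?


An I-beam. The web height is 437 mm.

Two wide flanges with a thin centred web — an I-beam. Overall 467 mm minus two 15 mm flanges gives a web of 467 − 2·15 = 437 mm.


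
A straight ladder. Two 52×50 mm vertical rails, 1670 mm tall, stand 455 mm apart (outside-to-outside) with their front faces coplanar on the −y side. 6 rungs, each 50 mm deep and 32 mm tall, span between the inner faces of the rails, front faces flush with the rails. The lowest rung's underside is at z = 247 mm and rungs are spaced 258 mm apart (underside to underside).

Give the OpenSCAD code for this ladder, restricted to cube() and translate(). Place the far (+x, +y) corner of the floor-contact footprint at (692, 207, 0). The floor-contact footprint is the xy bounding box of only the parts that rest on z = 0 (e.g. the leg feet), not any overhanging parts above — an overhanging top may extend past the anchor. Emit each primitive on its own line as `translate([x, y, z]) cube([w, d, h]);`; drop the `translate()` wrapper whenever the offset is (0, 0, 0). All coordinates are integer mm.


translate([237, 157, 0]) cube([52, 50, 1670]);
translate([640, 157, 0]) cube([52, 50, 1670]);
translate([289, 157, 247]) cube([351, 50, 32]);
translate([289, 157, 505]) cube([351, 50, 32]);
translate([289, 157, 763]) cube([351, 50, 32]);
translate([289, 157, 1021]) cube([351, 50, 32]);
translate([289, 157, 1279]) cube([351, 50, 32]);
translate([289, 157, 1537]) cube([351, 50, 32]);


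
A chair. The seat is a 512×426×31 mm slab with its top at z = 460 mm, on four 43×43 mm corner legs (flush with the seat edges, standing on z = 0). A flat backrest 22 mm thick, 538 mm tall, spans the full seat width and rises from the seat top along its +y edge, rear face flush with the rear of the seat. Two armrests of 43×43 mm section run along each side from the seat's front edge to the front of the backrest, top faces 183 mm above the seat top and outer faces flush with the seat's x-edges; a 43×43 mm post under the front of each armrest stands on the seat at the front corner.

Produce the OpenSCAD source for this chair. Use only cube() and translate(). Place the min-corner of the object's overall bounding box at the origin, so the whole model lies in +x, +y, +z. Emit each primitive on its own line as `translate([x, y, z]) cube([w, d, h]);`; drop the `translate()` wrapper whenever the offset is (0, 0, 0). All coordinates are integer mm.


// leg_h = 460 - 31 = 429
// arm post h = 183 - 43 = 140
translate([0, 0, 429]) cube([512, 426, 31]);
cube([43, 43, 429]);
translate([469, 0, 0]) cube([43, 43, 429]);
translate([0, 383, 0]) cube([43, 43, 429]);
translate([469, 383, 0]) cube([43, 43, 429]);
translate([0, 404, 460]) cube([512, 22, 538]);
translate([0, 0, 600]) cube([43, 404, 43]);
translate([469, 0, 600]) cube([43, 404, 43]);
translate([0, 0, 460]) cube([43, 43, 140]);
translate([469, 0, 460]) cube([43, 43, 140]);


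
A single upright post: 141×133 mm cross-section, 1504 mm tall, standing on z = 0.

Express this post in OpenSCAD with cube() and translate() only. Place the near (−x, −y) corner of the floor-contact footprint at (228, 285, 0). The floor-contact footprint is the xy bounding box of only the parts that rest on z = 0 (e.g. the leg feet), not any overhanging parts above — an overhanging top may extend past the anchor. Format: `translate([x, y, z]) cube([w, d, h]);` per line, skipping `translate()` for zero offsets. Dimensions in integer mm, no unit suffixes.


translate([228, 285, 0]) cube([141, 133, 1504]);


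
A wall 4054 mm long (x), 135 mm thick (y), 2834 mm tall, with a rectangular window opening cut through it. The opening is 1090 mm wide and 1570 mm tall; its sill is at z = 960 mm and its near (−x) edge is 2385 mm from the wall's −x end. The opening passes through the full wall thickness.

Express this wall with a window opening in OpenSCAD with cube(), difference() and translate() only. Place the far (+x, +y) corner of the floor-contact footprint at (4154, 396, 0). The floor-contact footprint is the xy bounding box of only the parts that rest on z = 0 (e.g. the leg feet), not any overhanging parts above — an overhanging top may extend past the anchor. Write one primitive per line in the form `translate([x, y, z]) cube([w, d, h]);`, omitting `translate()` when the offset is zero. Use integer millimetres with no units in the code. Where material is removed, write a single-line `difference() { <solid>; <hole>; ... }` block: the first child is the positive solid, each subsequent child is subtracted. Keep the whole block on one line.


difference() { translate([100, 261, 0]) cube([4054, 135, 2834]); translate([2485, 261, 960]) cube([1090, 135, 1570]); }


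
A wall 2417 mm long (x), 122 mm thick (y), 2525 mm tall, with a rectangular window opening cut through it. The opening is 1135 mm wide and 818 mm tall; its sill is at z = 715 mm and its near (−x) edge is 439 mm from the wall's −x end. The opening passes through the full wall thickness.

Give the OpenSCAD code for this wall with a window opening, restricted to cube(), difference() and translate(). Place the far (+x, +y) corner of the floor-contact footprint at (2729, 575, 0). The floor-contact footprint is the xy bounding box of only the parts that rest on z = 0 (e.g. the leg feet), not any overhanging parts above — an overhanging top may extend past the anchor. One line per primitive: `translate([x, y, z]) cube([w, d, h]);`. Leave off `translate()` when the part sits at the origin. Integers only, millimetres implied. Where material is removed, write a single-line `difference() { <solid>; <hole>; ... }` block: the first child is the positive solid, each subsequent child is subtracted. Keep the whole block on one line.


difference() { translate([312, 453, 0]) cube([2417, 122, 2525]); translate([751, 453, 715]) cube([1135, 122, 818]); }


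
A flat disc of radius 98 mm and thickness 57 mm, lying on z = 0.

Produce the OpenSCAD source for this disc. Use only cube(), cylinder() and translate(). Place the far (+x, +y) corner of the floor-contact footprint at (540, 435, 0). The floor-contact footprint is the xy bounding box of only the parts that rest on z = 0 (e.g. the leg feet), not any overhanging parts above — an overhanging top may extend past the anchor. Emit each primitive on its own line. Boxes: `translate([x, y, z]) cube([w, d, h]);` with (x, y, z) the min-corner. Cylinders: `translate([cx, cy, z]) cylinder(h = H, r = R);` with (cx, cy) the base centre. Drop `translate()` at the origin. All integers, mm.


translate([442, 337, 0]) cylinder(h = 57, r = 98);


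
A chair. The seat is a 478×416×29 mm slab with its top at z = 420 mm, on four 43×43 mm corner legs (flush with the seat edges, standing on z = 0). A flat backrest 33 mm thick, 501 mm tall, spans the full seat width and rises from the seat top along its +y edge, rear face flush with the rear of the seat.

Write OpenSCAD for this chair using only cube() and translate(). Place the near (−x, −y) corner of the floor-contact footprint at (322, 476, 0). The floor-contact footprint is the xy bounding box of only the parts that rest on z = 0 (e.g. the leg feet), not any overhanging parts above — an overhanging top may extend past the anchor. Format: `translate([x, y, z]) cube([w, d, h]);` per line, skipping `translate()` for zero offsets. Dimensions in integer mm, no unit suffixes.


// leg_h = 420 - 29 = 391
translate([322, 476, 391]) cube([478, 416, 29]);
translate([322, 476, 0]) cube([43, 43, 391]);
translate([757, 476, 0]) cube([43, 43, 391]);
translate([322, 849, 0]) cube([43, 43, 391]);
translate([757, 849, 0]) cube([43, 43, 391]);
translate([322, 859, 420]) cube([478, 33, 501]);


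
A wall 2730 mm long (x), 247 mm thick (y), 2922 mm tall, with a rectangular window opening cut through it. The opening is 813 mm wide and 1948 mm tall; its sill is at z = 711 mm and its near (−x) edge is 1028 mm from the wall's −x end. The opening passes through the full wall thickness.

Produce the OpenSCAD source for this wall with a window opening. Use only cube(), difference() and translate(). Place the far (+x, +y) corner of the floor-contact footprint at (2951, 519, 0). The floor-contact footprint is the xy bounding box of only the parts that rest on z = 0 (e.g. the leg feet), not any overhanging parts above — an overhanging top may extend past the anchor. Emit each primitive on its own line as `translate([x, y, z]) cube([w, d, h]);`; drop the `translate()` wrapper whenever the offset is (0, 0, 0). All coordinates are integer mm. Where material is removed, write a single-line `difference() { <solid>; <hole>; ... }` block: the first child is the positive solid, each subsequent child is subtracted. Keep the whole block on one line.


difference() { translate([221, 272, 0]) cube([2730, 247, 2922]); translate([1249, 272, 711]) cube([813, 247, 1948]); }


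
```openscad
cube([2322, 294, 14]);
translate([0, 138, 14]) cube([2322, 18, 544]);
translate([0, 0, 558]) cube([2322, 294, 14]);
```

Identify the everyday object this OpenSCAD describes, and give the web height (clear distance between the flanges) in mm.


An I-beam. The web height is 544 mm.

Two wide flanges with a thin centred web — an I-beam. Overall 572 mm minus two 14 mm flanges gives a web of 572 − 2·14 = 544 mm.


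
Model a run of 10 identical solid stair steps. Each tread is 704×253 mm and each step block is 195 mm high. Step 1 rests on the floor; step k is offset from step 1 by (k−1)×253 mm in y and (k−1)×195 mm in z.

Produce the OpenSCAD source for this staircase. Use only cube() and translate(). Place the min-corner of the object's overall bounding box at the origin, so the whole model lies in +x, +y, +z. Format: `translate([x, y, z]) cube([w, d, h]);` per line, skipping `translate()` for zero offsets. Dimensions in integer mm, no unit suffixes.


cube([704, 253, 195]);
translate([0, 253, 195]) cube([704, 253, 195]);
translate([0, 506, 390]) cube([704, 253, 195]);
translate([0, 759, 585]) cube([704, 253, 195]);
translate([0, 1012, 780]) cube([704, 253, 195]);
translate([0, 1265, 975]) cube([704, 253, 195]);
translate([0, 1518, 1170]) cube([704, 253, 195]);
translate([0, 1771, 1365]) cube([704, 253, 195]);
translate([0, 2024, 1560]) cube([704, 253, 195]);
translate([0, 2277, 1755]) cube([704, 253, 195]);


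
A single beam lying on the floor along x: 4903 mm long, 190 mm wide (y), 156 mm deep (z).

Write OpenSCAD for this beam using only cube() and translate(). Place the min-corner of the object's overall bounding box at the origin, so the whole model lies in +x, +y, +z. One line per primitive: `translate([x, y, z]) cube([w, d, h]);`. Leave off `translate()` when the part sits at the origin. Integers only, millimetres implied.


cube([4903, 190, 156]);


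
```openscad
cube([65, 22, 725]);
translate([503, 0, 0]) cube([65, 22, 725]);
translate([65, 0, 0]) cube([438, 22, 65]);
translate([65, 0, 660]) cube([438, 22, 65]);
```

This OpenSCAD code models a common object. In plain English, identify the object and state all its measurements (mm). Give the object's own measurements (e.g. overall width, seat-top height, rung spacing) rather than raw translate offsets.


A rectangular picture frame lying in the x–z plane (depth along y). The opening is 438 mm wide (x) by 595 mm tall (z), surrounded by a border 65 mm wide on all four sides. The frame is 22 mm deep and is made of two full-height vertical stiles with two horizontal rails fitted between them.


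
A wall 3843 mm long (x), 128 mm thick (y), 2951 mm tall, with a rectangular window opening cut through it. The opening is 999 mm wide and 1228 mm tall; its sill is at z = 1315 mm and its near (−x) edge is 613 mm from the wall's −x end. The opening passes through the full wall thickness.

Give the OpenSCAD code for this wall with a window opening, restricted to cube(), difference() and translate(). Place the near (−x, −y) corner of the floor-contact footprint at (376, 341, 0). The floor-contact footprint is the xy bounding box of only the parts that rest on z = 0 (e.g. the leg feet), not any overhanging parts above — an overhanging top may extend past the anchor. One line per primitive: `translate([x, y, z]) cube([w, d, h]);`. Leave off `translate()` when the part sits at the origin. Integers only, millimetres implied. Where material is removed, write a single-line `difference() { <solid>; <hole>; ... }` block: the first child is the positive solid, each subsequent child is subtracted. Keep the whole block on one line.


difference() { translate([376, 341, 0]) cube([3843, 128, 2951]); translate([989, 341, 1315]) cube([999, 128, 1228]); }


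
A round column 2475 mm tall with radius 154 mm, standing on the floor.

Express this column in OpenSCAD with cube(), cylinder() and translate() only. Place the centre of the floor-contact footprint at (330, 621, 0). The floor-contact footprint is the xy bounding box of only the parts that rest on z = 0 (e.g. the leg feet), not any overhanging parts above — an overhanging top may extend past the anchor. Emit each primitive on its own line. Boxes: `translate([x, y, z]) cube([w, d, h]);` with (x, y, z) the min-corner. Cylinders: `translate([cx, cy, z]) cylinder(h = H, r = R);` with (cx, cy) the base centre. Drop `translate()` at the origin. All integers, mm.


translate([330, 621, 0]) cylinder(h = 2475, r = 154);


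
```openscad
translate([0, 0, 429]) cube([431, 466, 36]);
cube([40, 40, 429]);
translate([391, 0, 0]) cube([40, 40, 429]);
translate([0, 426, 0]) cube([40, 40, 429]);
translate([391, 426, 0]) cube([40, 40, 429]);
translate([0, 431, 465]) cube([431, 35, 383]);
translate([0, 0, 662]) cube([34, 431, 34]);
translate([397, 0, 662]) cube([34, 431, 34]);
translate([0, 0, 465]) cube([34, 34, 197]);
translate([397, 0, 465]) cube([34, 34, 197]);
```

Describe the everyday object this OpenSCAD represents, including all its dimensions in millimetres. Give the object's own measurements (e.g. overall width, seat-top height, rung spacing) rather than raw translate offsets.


A chair. The seat is a 431×466×36 mm slab with its top at z = 465 mm, on four 40×40 mm corner legs (flush with the seat edges, standing on z = 0). A flat backrest 35 mm thick, 383 mm tall, spans the full seat width and rises from the seat top along its +y edge, rear face flush with the rear of the seat. Two armrests of 34×34 mm section run along each side from the seat's front edge to the front of the backrest, top faces 231 mm above the seat top and outer faces flush with the seat's x-edges; a 34×34 mm post under the front of each armrest stands on the seat at the front corner.


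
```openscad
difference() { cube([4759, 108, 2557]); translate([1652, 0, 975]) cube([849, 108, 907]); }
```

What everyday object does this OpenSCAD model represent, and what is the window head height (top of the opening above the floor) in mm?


A wall with a window opening. The window head height is 1882 mm.

A wall with a rectangular opening subtracted — a window. Sill at z = 975, opening 907 mm tall, so the head is at 975 + 907 = 1882 mm.


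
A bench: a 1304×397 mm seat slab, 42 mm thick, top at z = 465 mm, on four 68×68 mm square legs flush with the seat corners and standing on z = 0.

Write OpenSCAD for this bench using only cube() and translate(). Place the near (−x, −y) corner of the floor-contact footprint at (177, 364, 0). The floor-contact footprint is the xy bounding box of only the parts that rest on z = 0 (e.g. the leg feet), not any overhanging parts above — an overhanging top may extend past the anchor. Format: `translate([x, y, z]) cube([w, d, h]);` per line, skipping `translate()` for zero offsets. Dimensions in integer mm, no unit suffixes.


// leg_h = 465 − 42 = 423
translate([177, 364, 423]) cube([1304, 397, 42]);
translate([177, 364, 0]) cube([68, 68, 423]);
translate([177, 693, 0]) cube([68, 68, 423]);
translate([1413, 364, 0]) cube([68, 68, 423]);
translate([1413, 693, 0]) cube([68, 68, 423]);


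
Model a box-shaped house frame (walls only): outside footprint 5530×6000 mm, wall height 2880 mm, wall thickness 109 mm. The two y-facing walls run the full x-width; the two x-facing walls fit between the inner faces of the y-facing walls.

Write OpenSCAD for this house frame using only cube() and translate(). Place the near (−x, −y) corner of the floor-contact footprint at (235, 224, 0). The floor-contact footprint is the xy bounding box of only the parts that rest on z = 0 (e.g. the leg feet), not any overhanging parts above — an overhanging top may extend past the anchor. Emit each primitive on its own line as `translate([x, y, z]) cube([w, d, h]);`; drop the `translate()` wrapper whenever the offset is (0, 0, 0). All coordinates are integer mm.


translate([235, 224, 0]) cube([5530, 109, 2880]);
translate([235, 6115, 0]) cube([5530, 109, 2880]);
translate([235, 333, 0]) cube([109, 5782, 2880]);
translate([5656, 333, 0]) cube([109, 5782, 2880]);


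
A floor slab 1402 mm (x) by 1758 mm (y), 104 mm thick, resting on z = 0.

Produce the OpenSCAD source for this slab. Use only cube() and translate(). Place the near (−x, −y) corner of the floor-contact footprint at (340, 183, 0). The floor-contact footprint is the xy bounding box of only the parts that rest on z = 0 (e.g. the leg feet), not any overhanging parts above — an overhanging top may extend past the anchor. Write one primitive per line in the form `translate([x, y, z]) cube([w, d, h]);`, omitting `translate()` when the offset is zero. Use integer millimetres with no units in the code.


translate([340, 183, 0]) cube([1402, 1758, 104]);


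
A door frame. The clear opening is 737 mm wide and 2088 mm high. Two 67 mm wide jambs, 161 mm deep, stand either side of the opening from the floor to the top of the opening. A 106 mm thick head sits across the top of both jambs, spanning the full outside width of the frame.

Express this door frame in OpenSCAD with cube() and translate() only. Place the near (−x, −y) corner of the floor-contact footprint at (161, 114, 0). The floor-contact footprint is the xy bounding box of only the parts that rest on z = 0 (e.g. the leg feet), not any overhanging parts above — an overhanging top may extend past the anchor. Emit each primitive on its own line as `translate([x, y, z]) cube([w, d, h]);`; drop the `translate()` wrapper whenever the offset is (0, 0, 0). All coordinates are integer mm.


translate([161, 114, 0]) cube([67, 161, 2088]);
translate([965, 114, 0]) cube([67, 161, 2088]);
translate([161, 114, 2088]) cube([871, 161, 106]);


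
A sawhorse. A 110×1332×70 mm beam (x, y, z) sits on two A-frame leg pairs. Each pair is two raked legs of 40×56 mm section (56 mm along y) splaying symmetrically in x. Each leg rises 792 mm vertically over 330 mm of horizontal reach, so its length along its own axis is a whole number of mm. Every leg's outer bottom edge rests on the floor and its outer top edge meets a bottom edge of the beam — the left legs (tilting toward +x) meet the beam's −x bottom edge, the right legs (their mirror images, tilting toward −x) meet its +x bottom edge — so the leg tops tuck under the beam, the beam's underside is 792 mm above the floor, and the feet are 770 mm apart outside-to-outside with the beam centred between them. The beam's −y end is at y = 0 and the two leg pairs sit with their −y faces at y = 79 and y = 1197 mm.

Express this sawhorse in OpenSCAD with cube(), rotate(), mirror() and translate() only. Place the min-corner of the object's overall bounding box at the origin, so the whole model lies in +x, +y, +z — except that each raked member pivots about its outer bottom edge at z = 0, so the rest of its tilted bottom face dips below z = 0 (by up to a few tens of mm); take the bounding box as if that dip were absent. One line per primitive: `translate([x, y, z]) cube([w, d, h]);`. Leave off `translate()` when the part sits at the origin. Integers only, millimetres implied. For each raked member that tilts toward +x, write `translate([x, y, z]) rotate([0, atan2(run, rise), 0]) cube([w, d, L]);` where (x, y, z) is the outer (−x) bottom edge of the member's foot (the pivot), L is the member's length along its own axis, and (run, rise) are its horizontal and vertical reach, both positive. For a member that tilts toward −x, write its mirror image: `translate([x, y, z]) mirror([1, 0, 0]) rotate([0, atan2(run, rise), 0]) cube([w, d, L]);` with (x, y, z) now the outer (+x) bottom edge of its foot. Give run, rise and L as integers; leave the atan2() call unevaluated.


translate([330, 0, 792]) cube([110, 1332, 70]);
translate([0, 79, 0]) rotate([0, atan2(330, 792), 0]) cube([40, 56, 858]);
translate([770, 79, 0]) mirror([1, 0, 0]) rotate([0, atan2(330, 792), 0]) cube([40, 56, 858]);
translate([0, 1197, 0]) rotate([0, atan2(330, 792), 0]) cube([40, 56, 858]);
translate([770, 1197, 0]) mirror([1, 0, 0]) rotate([0, atan2(330, 792), 0]) cube([40, 56, 858]);


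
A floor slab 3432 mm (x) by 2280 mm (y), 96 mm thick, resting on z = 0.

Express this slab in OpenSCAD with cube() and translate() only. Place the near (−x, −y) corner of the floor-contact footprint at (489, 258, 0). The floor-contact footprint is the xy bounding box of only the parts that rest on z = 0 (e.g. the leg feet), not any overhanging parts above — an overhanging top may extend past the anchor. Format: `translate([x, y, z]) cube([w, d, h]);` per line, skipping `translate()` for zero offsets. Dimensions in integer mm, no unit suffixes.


translate([489, 258, 0]) cube([3432, 2280, 96]);


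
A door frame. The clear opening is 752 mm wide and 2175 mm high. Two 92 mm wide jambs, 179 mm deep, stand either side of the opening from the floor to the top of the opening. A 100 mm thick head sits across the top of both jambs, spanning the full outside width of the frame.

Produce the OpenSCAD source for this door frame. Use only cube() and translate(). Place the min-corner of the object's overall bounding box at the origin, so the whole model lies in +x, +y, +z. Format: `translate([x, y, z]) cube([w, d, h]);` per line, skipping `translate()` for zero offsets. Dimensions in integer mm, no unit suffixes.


cube([92, 179, 2175]);
translate([844, 0, 0]) cube([92, 179, 2175]);
translate([0, 0, 2175]) cube([936, 179, 100]);


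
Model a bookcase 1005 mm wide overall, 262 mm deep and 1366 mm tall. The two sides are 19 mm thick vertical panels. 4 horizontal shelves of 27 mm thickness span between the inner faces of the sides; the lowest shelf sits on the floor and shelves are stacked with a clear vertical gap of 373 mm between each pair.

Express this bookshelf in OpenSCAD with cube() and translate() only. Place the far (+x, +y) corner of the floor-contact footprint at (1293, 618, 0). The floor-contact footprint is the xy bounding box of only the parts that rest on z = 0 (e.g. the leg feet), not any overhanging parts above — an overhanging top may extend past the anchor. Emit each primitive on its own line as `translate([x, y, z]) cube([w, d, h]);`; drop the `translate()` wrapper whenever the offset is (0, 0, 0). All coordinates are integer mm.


translate([288, 356, 0]) cube([19, 262, 1366]);
translate([1274, 356, 0]) cube([19, 262, 1366]);
translate([307, 356, 0]) cube([967, 262, 27]);
translate([307, 356, 400]) cube([967, 262, 27]);
translate([307, 356, 800]) cube([967, 262, 27]);
translate([307, 356, 1200]) cube([967, 262, 27]);


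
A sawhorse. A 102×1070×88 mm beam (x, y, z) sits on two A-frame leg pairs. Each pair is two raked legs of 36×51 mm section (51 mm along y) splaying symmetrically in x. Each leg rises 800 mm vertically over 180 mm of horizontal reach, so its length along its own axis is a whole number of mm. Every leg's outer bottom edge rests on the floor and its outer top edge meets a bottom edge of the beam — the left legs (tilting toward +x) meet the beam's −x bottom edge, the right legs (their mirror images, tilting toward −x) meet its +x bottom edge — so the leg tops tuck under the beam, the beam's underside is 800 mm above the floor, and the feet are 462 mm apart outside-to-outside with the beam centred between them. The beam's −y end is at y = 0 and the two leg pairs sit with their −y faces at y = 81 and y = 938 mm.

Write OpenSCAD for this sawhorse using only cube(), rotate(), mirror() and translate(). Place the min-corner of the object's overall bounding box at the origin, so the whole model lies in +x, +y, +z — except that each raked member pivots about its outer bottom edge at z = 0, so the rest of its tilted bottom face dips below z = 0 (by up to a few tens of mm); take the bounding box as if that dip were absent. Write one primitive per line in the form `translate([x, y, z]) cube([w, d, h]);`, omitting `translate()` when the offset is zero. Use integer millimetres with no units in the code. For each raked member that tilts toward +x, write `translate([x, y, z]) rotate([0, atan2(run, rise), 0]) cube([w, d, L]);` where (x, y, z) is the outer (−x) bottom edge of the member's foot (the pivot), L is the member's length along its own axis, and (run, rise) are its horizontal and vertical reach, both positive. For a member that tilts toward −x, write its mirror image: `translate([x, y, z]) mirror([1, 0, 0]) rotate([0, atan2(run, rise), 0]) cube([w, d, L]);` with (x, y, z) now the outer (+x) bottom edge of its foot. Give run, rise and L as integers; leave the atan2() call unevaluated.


translate([180, 0, 800]) cube([102, 1070, 88]);
translate([0, 81, 0]) rotate([0, atan2(180, 800), 0]) cube([36, 51, 820]);
translate([462, 81, 0]) mirror([1, 0, 0]) rotate([0, atan2(180, 800), 0]) cube([36, 51, 820]);
translate([0, 938, 0]) rotate([0, atan2(180, 800), 0]) cube([36, 51, 820]);
translate([462, 938, 0]) mirror([1, 0, 0]) rotate([0, atan2(180, 800), 0]) cube([36, 51, 820]);


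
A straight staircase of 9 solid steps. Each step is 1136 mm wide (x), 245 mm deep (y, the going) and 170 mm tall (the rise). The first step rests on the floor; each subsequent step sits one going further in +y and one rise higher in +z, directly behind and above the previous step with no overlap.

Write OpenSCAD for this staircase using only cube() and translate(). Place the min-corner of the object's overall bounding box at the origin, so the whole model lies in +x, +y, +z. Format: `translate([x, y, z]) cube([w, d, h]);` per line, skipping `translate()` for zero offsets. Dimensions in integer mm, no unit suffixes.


cube([1136, 245, 170]);
translate([0, 245, 170]) cube([1136, 245, 170]);
translate([0, 490, 340]) cube([1136, 245, 170]);
translate([0, 735, 510]) cube([1136, 245, 170]);
translate([0, 980, 680]) cube([1136, 245, 170]);
translate([0, 1225, 850]) cube([1136, 245, 170]);
translate([0, 1470, 1020]) cube([1136, 245, 170]);
translate([0, 1715, 1190]) cube([1136, 245, 170]);
translate([0, 1960, 1360]) cube([1136, 245, 170]);


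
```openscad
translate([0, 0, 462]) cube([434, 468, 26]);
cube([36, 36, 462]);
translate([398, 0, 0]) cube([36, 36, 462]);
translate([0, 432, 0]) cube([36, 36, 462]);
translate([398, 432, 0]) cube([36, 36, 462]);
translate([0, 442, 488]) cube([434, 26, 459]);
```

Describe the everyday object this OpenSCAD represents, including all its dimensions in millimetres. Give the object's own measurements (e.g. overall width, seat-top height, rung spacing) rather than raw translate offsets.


A chair. The seat is a 434×468×26 mm slab with its top at z = 488 mm, on four 36×36 mm corner legs (flush with the seat edges, standing on z = 0). A flat backrest 26 mm thick, 459 mm tall, spans the full seat width and rises from the seat top along its +y edge, rear face flush with the rear of the seat.


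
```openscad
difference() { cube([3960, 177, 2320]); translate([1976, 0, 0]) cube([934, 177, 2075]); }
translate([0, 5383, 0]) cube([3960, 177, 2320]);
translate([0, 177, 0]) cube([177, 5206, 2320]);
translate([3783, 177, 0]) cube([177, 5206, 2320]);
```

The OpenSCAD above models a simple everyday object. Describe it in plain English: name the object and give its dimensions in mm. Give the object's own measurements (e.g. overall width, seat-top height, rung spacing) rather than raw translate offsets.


A single room: four walls, each 2320 mm tall and 177 mm thick, enclosing an outside footprint 3960×5560 mm (x × y), no floor or roof. The front and back walls (−y and +y sides) run the full x-width; the side walls fit between their inner faces. A door opening 934 mm wide and 2075 mm tall is cut through the front wall from the floor up, its −x edge 1976 mm from the wall's −x end.


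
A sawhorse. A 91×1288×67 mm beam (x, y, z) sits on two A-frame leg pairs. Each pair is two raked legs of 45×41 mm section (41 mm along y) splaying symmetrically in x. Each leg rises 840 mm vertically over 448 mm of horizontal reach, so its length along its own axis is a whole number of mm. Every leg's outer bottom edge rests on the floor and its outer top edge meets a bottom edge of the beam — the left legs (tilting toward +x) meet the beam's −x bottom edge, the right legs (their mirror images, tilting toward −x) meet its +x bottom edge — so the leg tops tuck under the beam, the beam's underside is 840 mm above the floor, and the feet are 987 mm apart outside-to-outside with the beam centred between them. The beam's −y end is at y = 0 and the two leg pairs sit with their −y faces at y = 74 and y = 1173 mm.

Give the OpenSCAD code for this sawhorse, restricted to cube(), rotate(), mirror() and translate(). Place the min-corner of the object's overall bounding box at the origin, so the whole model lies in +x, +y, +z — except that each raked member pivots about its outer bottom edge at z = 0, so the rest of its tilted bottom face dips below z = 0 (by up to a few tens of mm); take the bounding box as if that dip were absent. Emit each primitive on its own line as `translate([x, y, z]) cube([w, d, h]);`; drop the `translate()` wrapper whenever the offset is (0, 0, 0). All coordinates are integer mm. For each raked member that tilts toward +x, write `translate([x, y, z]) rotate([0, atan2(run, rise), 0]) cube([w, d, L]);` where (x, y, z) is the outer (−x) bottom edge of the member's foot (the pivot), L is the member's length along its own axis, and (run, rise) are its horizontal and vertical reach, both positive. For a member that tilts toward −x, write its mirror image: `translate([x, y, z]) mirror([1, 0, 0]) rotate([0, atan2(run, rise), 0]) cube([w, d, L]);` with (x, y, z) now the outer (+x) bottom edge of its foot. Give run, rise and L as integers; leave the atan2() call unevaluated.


translate([448, 0, 840]) cube([91, 1288, 67]);
translate([0, 74, 0]) rotate([0, atan2(448, 840), 0]) cube([45, 41, 952]);
translate([987, 74, 0]) mirror([1, 0, 0]) rotate([0, atan2(448, 840), 0]) cube([45, 41, 952]);
translate([0, 1173, 0]) rotate([0, atan2(448, 840), 0]) cube([45, 41, 952]);
translate([987, 1173, 0]) mirror([1, 0, 0]) rotate([0, atan2(448, 840), 0]) cube([45, 41, 952]);
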